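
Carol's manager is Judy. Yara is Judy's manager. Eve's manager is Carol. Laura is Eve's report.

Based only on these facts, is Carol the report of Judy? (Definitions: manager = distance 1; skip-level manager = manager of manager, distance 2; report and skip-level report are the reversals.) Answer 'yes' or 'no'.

Reconstructing the manager chain from the given facts:
  Yara -> Judy -> Carol -> Eve -> Laura
(each arrow means 'manager of the next')
Positions in the chain (0 = top):
  position of Yara: 0
  position of Judy: 1
  position of Carol: 2
  position of Eve: 3
  position of Laura: 4

Carol is at position 2, Judy is at position 1; signed distance (j - i) = -1.
'report' requires j - i = -1. Actual distance is -1, so the relation HOLDS.

Answer: yes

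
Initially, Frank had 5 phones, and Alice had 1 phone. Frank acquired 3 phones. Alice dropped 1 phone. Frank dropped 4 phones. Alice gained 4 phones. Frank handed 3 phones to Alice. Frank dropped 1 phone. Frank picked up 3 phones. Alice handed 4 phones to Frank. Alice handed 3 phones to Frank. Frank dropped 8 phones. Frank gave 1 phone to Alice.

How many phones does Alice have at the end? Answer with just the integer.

Answer: 1

Derivation:
Tracking counts step by step:
Start: Frank=5, Alice=1
Event 1 (Frank +3): Frank: 5 -> 8. State: Frank=8, Alice=1
Event 2 (Alice -1): Alice: 1 -> 0. State: Frank=8, Alice=0
Event 3 (Frank -4): Frank: 8 -> 4. State: Frank=4, Alice=0
Event 4 (Alice +4): Alice: 0 -> 4. State: Frank=4, Alice=4
Event 5 (Frank -> Alice, 3): Frank: 4 -> 1, Alice: 4 -> 7. State: Frank=1, Alice=7
Event 6 (Frank -1): Frank: 1 -> 0. State: Frank=0, Alice=7
Event 7 (Frank +3): Frank: 0 -> 3. State: Frank=3, Alice=7
Event 8 (Alice -> Frank, 4): Alice: 7 -> 3, Frank: 3 -> 7. State: Frank=7, Alice=3
Event 9 (Alice -> Frank, 3): Alice: 3 -> 0, Frank: 7 -> 10. State: Frank=10, Alice=0
Event 10 (Frank -8): Frank: 10 -> 2. State: Frank=2, Alice=0
Event 11 (Frank -> Alice, 1): Frank: 2 -> 1, Alice: 0 -> 1. State: Frank=1, Alice=1

Alice's final count: 1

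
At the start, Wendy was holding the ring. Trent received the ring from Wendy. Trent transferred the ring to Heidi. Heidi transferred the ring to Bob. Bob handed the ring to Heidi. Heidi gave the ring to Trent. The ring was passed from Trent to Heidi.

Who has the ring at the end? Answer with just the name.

Tracking the ring through each event:
Start: Wendy has the ring.
After event 1: Trent has the ring.
After event 2: Heidi has the ring.
After event 3: Bob has the ring.
After event 4: Heidi has the ring.
After event 5: Trent has the ring.
After event 6: Heidi has the ring.

Answer: Heidi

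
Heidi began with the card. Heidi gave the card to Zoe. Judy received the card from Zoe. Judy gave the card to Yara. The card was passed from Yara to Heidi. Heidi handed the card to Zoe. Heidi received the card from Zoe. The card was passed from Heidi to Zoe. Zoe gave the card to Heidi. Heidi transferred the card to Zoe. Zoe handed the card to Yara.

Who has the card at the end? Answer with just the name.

Answer: Yara

Derivation:
Tracking the card through each event:
Start: Heidi has the card.
After event 1: Zoe has the card.
After event 2: Judy has the card.
After event 3: Yara has the card.
After event 4: Heidi has the card.
After event 5: Zoe has the card.
After event 6: Heidi has the card.
After event 7: Zoe has the card.
After event 8: Heidi has the card.
After event 9: Zoe has the card.
After event 10: Yara has the card.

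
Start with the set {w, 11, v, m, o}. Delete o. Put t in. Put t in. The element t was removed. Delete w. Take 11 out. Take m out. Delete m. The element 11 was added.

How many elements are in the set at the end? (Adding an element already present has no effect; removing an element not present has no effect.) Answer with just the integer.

Answer: 2

Derivation:
Tracking the set through each operation:
Start: {11, m, o, v, w}
Event 1 (remove o): removed. Set: {11, m, v, w}
Event 2 (add t): added. Set: {11, m, t, v, w}
Event 3 (add t): already present, no change. Set: {11, m, t, v, w}
Event 4 (remove t): removed. Set: {11, m, v, w}
Event 5 (remove w): removed. Set: {11, m, v}
Event 6 (remove 11): removed. Set: {m, v}
Event 7 (remove m): removed. Set: {v}
Event 8 (remove m): not present, no change. Set: {v}
Event 9 (add 11): added. Set: {11, v}

Final set: {11, v} (size 2)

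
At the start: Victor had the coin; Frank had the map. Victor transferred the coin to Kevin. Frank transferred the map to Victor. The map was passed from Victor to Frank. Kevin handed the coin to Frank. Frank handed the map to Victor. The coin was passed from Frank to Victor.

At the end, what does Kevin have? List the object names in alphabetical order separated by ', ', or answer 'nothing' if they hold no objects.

Tracking all object holders:
Start: coin:Victor, map:Frank
Event 1 (give coin: Victor -> Kevin). State: coin:Kevin, map:Frank
Event 2 (give map: Frank -> Victor). State: coin:Kevin, map:Victor
Event 3 (give map: Victor -> Frank). State: coin:Kevin, map:Frank
Event 4 (give coin: Kevin -> Frank). State: coin:Frank, map:Frank
Event 5 (give map: Frank -> Victor). State: coin:Frank, map:Victor
Event 6 (give coin: Frank -> Victor). State: coin:Victor, map:Victor

Final state: coin:Victor, map:Victor
Kevin holds: (nothing).

Answer: nothing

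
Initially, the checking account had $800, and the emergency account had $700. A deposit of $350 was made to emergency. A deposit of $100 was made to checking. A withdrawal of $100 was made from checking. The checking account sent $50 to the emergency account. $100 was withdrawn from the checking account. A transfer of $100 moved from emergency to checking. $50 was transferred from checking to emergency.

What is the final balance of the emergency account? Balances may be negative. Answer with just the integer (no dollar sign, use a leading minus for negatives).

Answer: 1050

Derivation:
Tracking account balances step by step:
Start: checking=800, emergency=700
Event 1 (deposit 350 to emergency): emergency: 700 + 350 = 1050. Balances: checking=800, emergency=1050
Event 2 (deposit 100 to checking): checking: 800 + 100 = 900. Balances: checking=900, emergency=1050
Event 3 (withdraw 100 from checking): checking: 900 - 100 = 800. Balances: checking=800, emergency=1050
Event 4 (transfer 50 checking -> emergency): checking: 800 - 50 = 750, emergency: 1050 + 50 = 1100. Balances: checking=750, emergency=1100
Event 5 (withdraw 100 from checking): checking: 750 - 100 = 650. Balances: checking=650, emergency=1100
Event 6 (transfer 100 emergency -> checking): emergency: 1100 - 100 = 1000, checking: 650 + 100 = 750. Balances: checking=750, emergency=1000
Event 7 (transfer 50 checking -> emergency): checking: 750 - 50 = 700, emergency: 1000 + 50 = 1050. Balances: checking=700, emergency=1050

Final balance of emergency: 1050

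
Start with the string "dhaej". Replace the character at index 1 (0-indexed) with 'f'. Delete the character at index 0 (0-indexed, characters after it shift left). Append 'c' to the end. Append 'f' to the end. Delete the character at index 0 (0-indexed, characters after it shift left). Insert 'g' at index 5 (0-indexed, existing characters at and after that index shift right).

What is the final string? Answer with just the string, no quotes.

Answer: aejcfg

Derivation:
Applying each edit step by step:
Start: "dhaej"
Op 1 (replace idx 1: 'h' -> 'f'): "dhaej" -> "dfaej"
Op 2 (delete idx 0 = 'd'): "dfaej" -> "faej"
Op 3 (append 'c'): "faej" -> "faejc"
Op 4 (append 'f'): "faejc" -> "faejcf"
Op 5 (delete idx 0 = 'f'): "faejcf" -> "aejcf"
Op 6 (insert 'g' at idx 5): "aejcf" -> "aejcfg"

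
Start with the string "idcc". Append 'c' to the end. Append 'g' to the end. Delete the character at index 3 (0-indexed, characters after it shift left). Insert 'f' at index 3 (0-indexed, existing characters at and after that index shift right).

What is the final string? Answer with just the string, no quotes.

Applying each edit step by step:
Start: "idcc"
Op 1 (append 'c'): "idcc" -> "idccc"
Op 2 (append 'g'): "idccc" -> "idcccg"
Op 3 (delete idx 3 = 'c'): "idcccg" -> "idccg"
Op 4 (insert 'f' at idx 3): "idccg" -> "idcfcg"

Answer: idcfcg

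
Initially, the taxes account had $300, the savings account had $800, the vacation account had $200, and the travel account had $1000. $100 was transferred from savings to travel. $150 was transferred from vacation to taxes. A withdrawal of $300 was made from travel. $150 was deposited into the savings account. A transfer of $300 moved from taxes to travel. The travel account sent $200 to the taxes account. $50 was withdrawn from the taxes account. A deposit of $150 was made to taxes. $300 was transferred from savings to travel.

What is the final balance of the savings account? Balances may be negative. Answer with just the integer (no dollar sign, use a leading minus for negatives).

Tracking account balances step by step:
Start: taxes=300, savings=800, vacation=200, travel=1000
Event 1 (transfer 100 savings -> travel): savings: 800 - 100 = 700, travel: 1000 + 100 = 1100. Balances: taxes=300, savings=700, vacation=200, travel=1100
Event 2 (transfer 150 vacation -> taxes): vacation: 200 - 150 = 50, taxes: 300 + 150 = 450. Balances: taxes=450, savings=700, vacation=50, travel=1100
Event 3 (withdraw 300 from travel): travel: 1100 - 300 = 800. Balances: taxes=450, savings=700, vacation=50, travel=800
Event 4 (deposit 150 to savings): savings: 700 + 150 = 850. Balances: taxes=450, savings=850, vacation=50, travel=800
Event 5 (transfer 300 taxes -> travel): taxes: 450 - 300 = 150, travel: 800 + 300 = 1100. Balances: taxes=150, savings=850, vacation=50, travel=1100
Event 6 (transfer 200 travel -> taxes): travel: 1100 - 200 = 900, taxes: 150 + 200 = 350. Balances: taxes=350, savings=850, vacation=50, travel=900
Event 7 (withdraw 50 from taxes): taxes: 350 - 50 = 300. Balances: taxes=300, savings=850, vacation=50, travel=900
Event 8 (deposit 150 to taxes): taxes: 300 + 150 = 450. Balances: taxes=450, savings=850, vacation=50, travel=900
Event 9 (transfer 300 savings -> travel): savings: 850 - 300 = 550, travel: 900 + 300 = 1200. Balances: taxes=450, savings=550, vacation=50, travel=1200

Final balance of savings: 550

Answer: 550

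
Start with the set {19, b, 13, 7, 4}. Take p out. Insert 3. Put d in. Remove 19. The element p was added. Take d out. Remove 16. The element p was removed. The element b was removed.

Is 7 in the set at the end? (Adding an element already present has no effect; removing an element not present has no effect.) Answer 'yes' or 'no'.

Answer: yes

Derivation:
Tracking the set through each operation:
Start: {13, 19, 4, 7, b}
Event 1 (remove p): not present, no change. Set: {13, 19, 4, 7, b}
Event 2 (add 3): added. Set: {13, 19, 3, 4, 7, b}
Event 3 (add d): added. Set: {13, 19, 3, 4, 7, b, d}
Event 4 (remove 19): removed. Set: {13, 3, 4, 7, b, d}
Event 5 (add p): added. Set: {13, 3, 4, 7, b, d, p}
Event 6 (remove d): removed. Set: {13, 3, 4, 7, b, p}
Event 7 (remove 16): not present, no change. Set: {13, 3, 4, 7, b, p}
Event 8 (remove p): removed. Set: {13, 3, 4, 7, b}
Event 9 (remove b): removed. Set: {13, 3, 4, 7}

Final set: {13, 3, 4, 7} (size 4)
7 is in the final set.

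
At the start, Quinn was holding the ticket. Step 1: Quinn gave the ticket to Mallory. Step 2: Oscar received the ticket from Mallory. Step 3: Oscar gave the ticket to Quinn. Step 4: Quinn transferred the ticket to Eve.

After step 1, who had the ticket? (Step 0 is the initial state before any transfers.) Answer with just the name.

Tracking the ticket holder through step 1:
After step 0 (start): Quinn
After step 1: Mallory

At step 1, the holder is Mallory.

Answer: Mallory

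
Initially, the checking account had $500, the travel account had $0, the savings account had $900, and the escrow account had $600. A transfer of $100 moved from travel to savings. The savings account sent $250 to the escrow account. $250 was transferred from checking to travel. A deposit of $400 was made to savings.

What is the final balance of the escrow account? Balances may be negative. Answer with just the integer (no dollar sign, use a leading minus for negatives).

Answer: 850

Derivation:
Tracking account balances step by step:
Start: checking=500, travel=0, savings=900, escrow=600
Event 1 (transfer 100 travel -> savings): travel: 0 - 100 = -100, savings: 900 + 100 = 1000. Balances: checking=500, travel=-100, savings=1000, escrow=600
Event 2 (transfer 250 savings -> escrow): savings: 1000 - 250 = 750, escrow: 600 + 250 = 850. Balances: checking=500, travel=-100, savings=750, escrow=850
Event 3 (transfer 250 checking -> travel): checking: 500 - 250 = 250, travel: -100 + 250 = 150. Balances: checking=250, travel=150, savings=750, escrow=850
Event 4 (deposit 400 to savings): savings: 750 + 400 = 1150. Balances: checking=250, travel=150, savings=1150, escrow=850

Final balance of escrow: 850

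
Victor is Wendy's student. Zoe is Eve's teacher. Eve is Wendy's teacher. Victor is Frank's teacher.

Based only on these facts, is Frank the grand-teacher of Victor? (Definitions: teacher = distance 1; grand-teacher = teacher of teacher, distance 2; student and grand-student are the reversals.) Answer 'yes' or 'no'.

Answer: no

Derivation:
Reconstructing the teacher chain from the given facts:
  Zoe -> Eve -> Wendy -> Victor -> Frank
(each arrow means 'teacher of the next')
Positions in the chain (0 = top):
  position of Zoe: 0
  position of Eve: 1
  position of Wendy: 2
  position of Victor: 3
  position of Frank: 4

Frank is at position 4, Victor is at position 3; signed distance (j - i) = -1.
'grand-teacher' requires j - i = 2. Actual distance is -1, so the relation does NOT hold.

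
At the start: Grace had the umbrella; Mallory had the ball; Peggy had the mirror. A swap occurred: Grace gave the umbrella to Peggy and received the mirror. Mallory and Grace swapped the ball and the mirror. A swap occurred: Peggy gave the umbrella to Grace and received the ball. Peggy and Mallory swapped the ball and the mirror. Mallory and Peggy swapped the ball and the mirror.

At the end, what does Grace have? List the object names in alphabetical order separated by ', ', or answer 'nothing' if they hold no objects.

Tracking all object holders:
Start: umbrella:Grace, ball:Mallory, mirror:Peggy
Event 1 (swap umbrella<->mirror: now umbrella:Peggy, mirror:Grace). State: umbrella:Peggy, ball:Mallory, mirror:Grace
Event 2 (swap ball<->mirror: now ball:Grace, mirror:Mallory). State: umbrella:Peggy, ball:Grace, mirror:Mallory
Event 3 (swap umbrella<->ball: now umbrella:Grace, ball:Peggy). State: umbrella:Grace, ball:Peggy, mirror:Mallory
Event 4 (swap ball<->mirror: now ball:Mallory, mirror:Peggy). State: umbrella:Grace, ball:Mallory, mirror:Peggy
Event 5 (swap ball<->mirror: now ball:Peggy, mirror:Mallory). State: umbrella:Grace, ball:Peggy, mirror:Mallory

Final state: umbrella:Grace, ball:Peggy, mirror:Mallory
Grace holds: umbrella.

Answer: umbrella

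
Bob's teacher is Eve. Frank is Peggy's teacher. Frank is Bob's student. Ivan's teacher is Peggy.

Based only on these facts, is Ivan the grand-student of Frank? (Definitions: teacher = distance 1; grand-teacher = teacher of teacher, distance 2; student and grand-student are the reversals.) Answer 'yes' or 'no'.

Reconstructing the teacher chain from the given facts:
  Eve -> Bob -> Frank -> Peggy -> Ivan
(each arrow means 'teacher of the next')
Positions in the chain (0 = top):
  position of Eve: 0
  position of Bob: 1
  position of Frank: 2
  position of Peggy: 3
  position of Ivan: 4

Ivan is at position 4, Frank is at position 2; signed distance (j - i) = -2.
'grand-student' requires j - i = -2. Actual distance is -2, so the relation HOLDS.

Answer: yes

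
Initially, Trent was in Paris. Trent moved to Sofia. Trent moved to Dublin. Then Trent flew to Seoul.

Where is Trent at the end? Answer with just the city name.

Tracking Trent's location:
Start: Trent is in Paris.
After move 1: Paris -> Sofia. Trent is in Sofia.
After move 2: Sofia -> Dublin. Trent is in Dublin.
After move 3: Dublin -> Seoul. Trent is in Seoul.

Answer: Seoul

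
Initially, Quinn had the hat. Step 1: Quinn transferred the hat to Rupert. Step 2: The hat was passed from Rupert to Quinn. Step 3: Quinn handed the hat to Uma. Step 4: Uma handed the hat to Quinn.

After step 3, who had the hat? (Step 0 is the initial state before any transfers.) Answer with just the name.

Tracking the hat holder through step 3:
After step 0 (start): Quinn
After step 1: Rupert
After step 2: Quinn
After step 3: Uma

At step 3, the holder is Uma.

Answer: Uma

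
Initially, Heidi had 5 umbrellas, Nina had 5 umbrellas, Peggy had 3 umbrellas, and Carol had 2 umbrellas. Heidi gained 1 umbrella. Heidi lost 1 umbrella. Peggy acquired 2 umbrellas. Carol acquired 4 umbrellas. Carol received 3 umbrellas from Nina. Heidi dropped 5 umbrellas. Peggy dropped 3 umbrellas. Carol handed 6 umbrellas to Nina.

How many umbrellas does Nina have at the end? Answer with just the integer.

Tracking counts step by step:
Start: Heidi=5, Nina=5, Peggy=3, Carol=2
Event 1 (Heidi +1): Heidi: 5 -> 6. State: Heidi=6, Nina=5, Peggy=3, Carol=2
Event 2 (Heidi -1): Heidi: 6 -> 5. State: Heidi=5, Nina=5, Peggy=3, Carol=2
Event 3 (Peggy +2): Peggy: 3 -> 5. State: Heidi=5, Nina=5, Peggy=5, Carol=2
Event 4 (Carol +4): Carol: 2 -> 6. State: Heidi=5, Nina=5, Peggy=5, Carol=6
Event 5 (Nina -> Carol, 3): Nina: 5 -> 2, Carol: 6 -> 9. State: Heidi=5, Nina=2, Peggy=5, Carol=9
Event 6 (Heidi -5): Heidi: 5 -> 0. State: Heidi=0, Nina=2, Peggy=5, Carol=9
Event 7 (Peggy -3): Peggy: 5 -> 2. State: Heidi=0, Nina=2, Peggy=2, Carol=9
Event 8 (Carol -> Nina, 6): Carol: 9 -> 3, Nina: 2 -> 8. State: Heidi=0, Nina=8, Peggy=2, Carol=3

Nina's final count: 8

Answer: 8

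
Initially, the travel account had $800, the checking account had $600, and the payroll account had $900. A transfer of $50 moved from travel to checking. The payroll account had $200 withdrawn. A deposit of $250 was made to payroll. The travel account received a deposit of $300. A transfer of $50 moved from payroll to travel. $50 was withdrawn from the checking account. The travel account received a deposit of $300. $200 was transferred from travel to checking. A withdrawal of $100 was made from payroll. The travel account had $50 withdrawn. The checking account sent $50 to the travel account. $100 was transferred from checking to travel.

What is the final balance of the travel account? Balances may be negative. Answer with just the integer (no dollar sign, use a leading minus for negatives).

Tracking account balances step by step:
Start: travel=800, checking=600, payroll=900
Event 1 (transfer 50 travel -> checking): travel: 800 - 50 = 750, checking: 600 + 50 = 650. Balances: travel=750, checking=650, payroll=900
Event 2 (withdraw 200 from payroll): payroll: 900 - 200 = 700. Balances: travel=750, checking=650, payroll=700
Event 3 (deposit 250 to payroll): payroll: 700 + 250 = 950. Balances: travel=750, checking=650, payroll=950
Event 4 (deposit 300 to travel): travel: 750 + 300 = 1050. Balances: travel=1050, checking=650, payroll=950
Event 5 (transfer 50 payroll -> travel): payroll: 950 - 50 = 900, travel: 1050 + 50 = 1100. Balances: travel=1100, checking=650, payroll=900
Event 6 (withdraw 50 from checking): checking: 650 - 50 = 600. Balances: travel=1100, checking=600, payroll=900
Event 7 (deposit 300 to travel): travel: 1100 + 300 = 1400. Balances: travel=1400, checking=600, payroll=900
Event 8 (transfer 200 travel -> checking): travel: 1400 - 200 = 1200, checking: 600 + 200 = 800. Balances: travel=1200, checking=800, payroll=900
Event 9 (withdraw 100 from payroll): payroll: 900 - 100 = 800. Balances: travel=1200, checking=800, payroll=800
Event 10 (withdraw 50 from travel): travel: 1200 - 50 = 1150. Balances: travel=1150, checking=800, payroll=800
Event 11 (transfer 50 checking -> travel): checking: 800 - 50 = 750, travel: 1150 + 50 = 1200. Balances: travel=1200, checking=750, payroll=800
Event 12 (transfer 100 checking -> travel): checking: 750 - 100 = 650, travel: 1200 + 100 = 1300. Balances: travel=1300, checking=650, payroll=800

Final balance of travel: 1300

Answer: 1300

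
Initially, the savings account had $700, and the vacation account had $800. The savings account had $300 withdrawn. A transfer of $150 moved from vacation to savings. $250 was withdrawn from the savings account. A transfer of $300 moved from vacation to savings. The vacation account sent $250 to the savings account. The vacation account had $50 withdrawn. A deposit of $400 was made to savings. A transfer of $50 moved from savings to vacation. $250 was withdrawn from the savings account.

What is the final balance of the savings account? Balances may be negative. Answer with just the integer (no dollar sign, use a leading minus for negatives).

Answer: 950

Derivation:
Tracking account balances step by step:
Start: savings=700, vacation=800
Event 1 (withdraw 300 from savings): savings: 700 - 300 = 400. Balances: savings=400, vacation=800
Event 2 (transfer 150 vacation -> savings): vacation: 800 - 150 = 650, savings: 400 + 150 = 550. Balances: savings=550, vacation=650
Event 3 (withdraw 250 from savings): savings: 550 - 250 = 300. Balances: savings=300, vacation=650
Event 4 (transfer 300 vacation -> savings): vacation: 650 - 300 = 350, savings: 300 + 300 = 600. Balances: savings=600, vacation=350
Event 5 (transfer 250 vacation -> savings): vacation: 350 - 250 = 100, savings: 600 + 250 = 850. Balances: savings=850, vacation=100
Event 6 (withdraw 50 from vacation): vacation: 100 - 50 = 50. Balances: savings=850, vacation=50
Event 7 (deposit 400 to savings): savings: 850 + 400 = 1250. Balances: savings=1250, vacation=50
Event 8 (transfer 50 savings -> vacation): savings: 1250 - 50 = 1200, vacation: 50 + 50 = 100. Balances: savings=1200, vacation=100
Event 9 (withdraw 250 from savings): savings: 1200 - 250 = 950. Balances: savings=950, vacation=100

Final balance of savings: 950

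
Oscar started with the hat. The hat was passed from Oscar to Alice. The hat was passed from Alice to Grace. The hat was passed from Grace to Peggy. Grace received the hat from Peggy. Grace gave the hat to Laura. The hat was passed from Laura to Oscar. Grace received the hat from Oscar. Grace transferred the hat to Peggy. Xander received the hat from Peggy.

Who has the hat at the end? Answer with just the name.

Tracking the hat through each event:
Start: Oscar has the hat.
After event 1: Alice has the hat.
After event 2: Grace has the hat.
After event 3: Peggy has the hat.
After event 4: Grace has the hat.
After event 5: Laura has the hat.
After event 6: Oscar has the hat.
After event 7: Grace has the hat.
After event 8: Peggy has the hat.
After event 9: Xander has the hat.

Answer: Xander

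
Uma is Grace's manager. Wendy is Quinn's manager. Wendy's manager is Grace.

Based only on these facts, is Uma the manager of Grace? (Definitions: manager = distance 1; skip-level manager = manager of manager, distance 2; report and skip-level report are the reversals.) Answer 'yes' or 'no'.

Reconstructing the manager chain from the given facts:
  Uma -> Grace -> Wendy -> Quinn
(each arrow means 'manager of the next')
Positions in the chain (0 = top):
  position of Uma: 0
  position of Grace: 1
  position of Wendy: 2
  position of Quinn: 3

Uma is at position 0, Grace is at position 1; signed distance (j - i) = 1.
'manager' requires j - i = 1. Actual distance is 1, so the relation HOLDS.

Answer: yes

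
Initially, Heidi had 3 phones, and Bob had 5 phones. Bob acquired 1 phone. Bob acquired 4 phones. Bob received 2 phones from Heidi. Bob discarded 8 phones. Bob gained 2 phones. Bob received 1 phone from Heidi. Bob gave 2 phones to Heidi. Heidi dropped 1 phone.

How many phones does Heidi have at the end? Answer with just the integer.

Answer: 1

Derivation:
Tracking counts step by step:
Start: Heidi=3, Bob=5
Event 1 (Bob +1): Bob: 5 -> 6. State: Heidi=3, Bob=6
Event 2 (Bob +4): Bob: 6 -> 10. State: Heidi=3, Bob=10
Event 3 (Heidi -> Bob, 2): Heidi: 3 -> 1, Bob: 10 -> 12. State: Heidi=1, Bob=12
Event 4 (Bob -8): Bob: 12 -> 4. State: Heidi=1, Bob=4
Event 5 (Bob +2): Bob: 4 -> 6. State: Heidi=1, Bob=6
Event 6 (Heidi -> Bob, 1): Heidi: 1 -> 0, Bob: 6 -> 7. State: Heidi=0, Bob=7
Event 7 (Bob -> Heidi, 2): Bob: 7 -> 5, Heidi: 0 -> 2. State: Heidi=2, Bob=5
Event 8 (Heidi -1): Heidi: 2 -> 1. State: Heidi=1, Bob=5

Heidi's final count: 1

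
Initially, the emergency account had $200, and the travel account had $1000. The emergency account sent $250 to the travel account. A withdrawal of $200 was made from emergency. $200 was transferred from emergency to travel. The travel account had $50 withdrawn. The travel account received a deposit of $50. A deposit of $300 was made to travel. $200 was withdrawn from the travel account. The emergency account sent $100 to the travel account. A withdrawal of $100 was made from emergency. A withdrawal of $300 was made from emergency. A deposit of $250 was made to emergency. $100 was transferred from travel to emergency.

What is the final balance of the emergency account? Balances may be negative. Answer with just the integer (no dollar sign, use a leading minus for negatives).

Answer: -600

Derivation:
Tracking account balances step by step:
Start: emergency=200, travel=1000
Event 1 (transfer 250 emergency -> travel): emergency: 200 - 250 = -50, travel: 1000 + 250 = 1250. Balances: emergency=-50, travel=1250
Event 2 (withdraw 200 from emergency): emergency: -50 - 200 = -250. Balances: emergency=-250, travel=1250
Event 3 (transfer 200 emergency -> travel): emergency: -250 - 200 = -450, travel: 1250 + 200 = 1450. Balances: emergency=-450, travel=1450
Event 4 (withdraw 50 from travel): travel: 1450 - 50 = 1400. Balances: emergency=-450, travel=1400
Event 5 (deposit 50 to travel): travel: 1400 + 50 = 1450. Balances: emergency=-450, travel=1450
Event 6 (deposit 300 to travel): travel: 1450 + 300 = 1750. Balances: emergency=-450, travel=1750
Event 7 (withdraw 200 from travel): travel: 1750 - 200 = 1550. Balances: emergency=-450, travel=1550
Event 8 (transfer 100 emergency -> travel): emergency: -450 - 100 = -550, travel: 1550 + 100 = 1650. Balances: emergency=-550, travel=1650
Event 9 (withdraw 100 from emergency): emergency: -550 - 100 = -650. Balances: emergency=-650, travel=1650
Event 10 (withdraw 300 from emergency): emergency: -650 - 300 = -950. Balances: emergency=-950, travel=1650
Event 11 (deposit 250 to emergency): emergency: -950 + 250 = -700. Balances: emergency=-700, travel=1650
Event 12 (transfer 100 travel -> emergency): travel: 1650 - 100 = 1550, emergency: -700 + 100 = -600. Balances: emergency=-600, travel=1550

Final balance of emergency: -600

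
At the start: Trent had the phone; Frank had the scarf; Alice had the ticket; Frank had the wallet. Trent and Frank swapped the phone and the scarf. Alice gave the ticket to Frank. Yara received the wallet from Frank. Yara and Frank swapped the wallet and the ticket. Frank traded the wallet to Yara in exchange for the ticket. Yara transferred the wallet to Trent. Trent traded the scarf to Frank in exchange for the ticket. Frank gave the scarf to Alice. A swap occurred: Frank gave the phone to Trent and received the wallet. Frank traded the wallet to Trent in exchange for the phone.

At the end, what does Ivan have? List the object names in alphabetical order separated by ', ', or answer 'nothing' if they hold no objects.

Tracking all object holders:
Start: phone:Trent, scarf:Frank, ticket:Alice, wallet:Frank
Event 1 (swap phone<->scarf: now phone:Frank, scarf:Trent). State: phone:Frank, scarf:Trent, ticket:Alice, wallet:Frank
Event 2 (give ticket: Alice -> Frank). State: phone:Frank, scarf:Trent, ticket:Frank, wallet:Frank
Event 3 (give wallet: Frank -> Yara). State: phone:Frank, scarf:Trent, ticket:Frank, wallet:Yara
Event 4 (swap wallet<->ticket: now wallet:Frank, ticket:Yara). State: phone:Frank, scarf:Trent, ticket:Yara, wallet:Frank
Event 5 (swap wallet<->ticket: now wallet:Yara, ticket:Frank). State: phone:Frank, scarf:Trent, ticket:Frank, wallet:Yara
Event 6 (give wallet: Yara -> Trent). State: phone:Frank, scarf:Trent, ticket:Frank, wallet:Trent
Event 7 (swap scarf<->ticket: now scarf:Frank, ticket:Trent). State: phone:Frank, scarf:Frank, ticket:Trent, wallet:Trent
Event 8 (give scarf: Frank -> Alice). State: phone:Frank, scarf:Alice, ticket:Trent, wallet:Trent
Event 9 (swap phone<->wallet: now phone:Trent, wallet:Frank). State: phone:Trent, scarf:Alice, ticket:Trent, wallet:Frank
Event 10 (swap wallet<->phone: now wallet:Trent, phone:Frank). State: phone:Frank, scarf:Alice, ticket:Trent, wallet:Trent

Final state: phone:Frank, scarf:Alice, ticket:Trent, wallet:Trent
Ivan holds: (nothing).

Answer: nothing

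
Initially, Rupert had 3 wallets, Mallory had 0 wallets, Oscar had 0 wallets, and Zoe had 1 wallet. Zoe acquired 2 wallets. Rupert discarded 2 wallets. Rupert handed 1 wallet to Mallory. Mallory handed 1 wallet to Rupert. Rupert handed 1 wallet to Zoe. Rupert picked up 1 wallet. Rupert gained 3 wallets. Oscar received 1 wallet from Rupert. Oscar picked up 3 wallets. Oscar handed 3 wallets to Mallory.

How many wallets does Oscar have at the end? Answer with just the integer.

Tracking counts step by step:
Start: Rupert=3, Mallory=0, Oscar=0, Zoe=1
Event 1 (Zoe +2): Zoe: 1 -> 3. State: Rupert=3, Mallory=0, Oscar=0, Zoe=3
Event 2 (Rupert -2): Rupert: 3 -> 1. State: Rupert=1, Mallory=0, Oscar=0, Zoe=3
Event 3 (Rupert -> Mallory, 1): Rupert: 1 -> 0, Mallory: 0 -> 1. State: Rupert=0, Mallory=1, Oscar=0, Zoe=3
Event 4 (Mallory -> Rupert, 1): Mallory: 1 -> 0, Rupert: 0 -> 1. State: Rupert=1, Mallory=0, Oscar=0, Zoe=3
Event 5 (Rupert -> Zoe, 1): Rupert: 1 -> 0, Zoe: 3 -> 4. State: Rupert=0, Mallory=0, Oscar=0, Zoe=4
Event 6 (Rupert +1): Rupert: 0 -> 1. State: Rupert=1, Mallory=0, Oscar=0, Zoe=4
Event 7 (Rupert +3): Rupert: 1 -> 4. State: Rupert=4, Mallory=0, Oscar=0, Zoe=4
Event 8 (Rupert -> Oscar, 1): Rupert: 4 -> 3, Oscar: 0 -> 1. State: Rupert=3, Mallory=0, Oscar=1, Zoe=4
Event 9 (Oscar +3): Oscar: 1 -> 4. State: Rupert=3, Mallory=0, Oscar=4, Zoe=4
Event 10 (Oscar -> Mallory, 3): Oscar: 4 -> 1, Mallory: 0 -> 3. State: Rupert=3, Mallory=3, Oscar=1, Zoe=4

Oscar's final count: 1

Answer: 1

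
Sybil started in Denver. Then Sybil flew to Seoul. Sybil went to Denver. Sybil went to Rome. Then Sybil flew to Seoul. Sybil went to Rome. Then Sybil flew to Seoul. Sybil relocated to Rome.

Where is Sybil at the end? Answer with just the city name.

Answer: Rome

Derivation:
Tracking Sybil's location:
Start: Sybil is in Denver.
After move 1: Denver -> Seoul. Sybil is in Seoul.
After move 2: Seoul -> Denver. Sybil is in Denver.
After move 3: Denver -> Rome. Sybil is in Rome.
After move 4: Rome -> Seoul. Sybil is in Seoul.
After move 5: Seoul -> Rome. Sybil is in Rome.
After move 6: Rome -> Seoul. Sybil is in Seoul.
After move 7: Seoul -> Rome. Sybil is in Rome.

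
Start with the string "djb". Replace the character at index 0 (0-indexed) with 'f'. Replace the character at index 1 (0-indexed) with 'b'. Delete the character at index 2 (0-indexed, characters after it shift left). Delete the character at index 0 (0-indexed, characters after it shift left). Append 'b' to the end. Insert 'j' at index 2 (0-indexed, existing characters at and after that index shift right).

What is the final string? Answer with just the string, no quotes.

Applying each edit step by step:
Start: "djb"
Op 1 (replace idx 0: 'd' -> 'f'): "djb" -> "fjb"
Op 2 (replace idx 1: 'j' -> 'b'): "fjb" -> "fbb"
Op 3 (delete idx 2 = 'b'): "fbb" -> "fb"
Op 4 (delete idx 0 = 'f'): "fb" -> "b"
Op 5 (append 'b'): "b" -> "bb"
Op 6 (insert 'j' at idx 2): "bb" -> "bbj"

Answer: bbj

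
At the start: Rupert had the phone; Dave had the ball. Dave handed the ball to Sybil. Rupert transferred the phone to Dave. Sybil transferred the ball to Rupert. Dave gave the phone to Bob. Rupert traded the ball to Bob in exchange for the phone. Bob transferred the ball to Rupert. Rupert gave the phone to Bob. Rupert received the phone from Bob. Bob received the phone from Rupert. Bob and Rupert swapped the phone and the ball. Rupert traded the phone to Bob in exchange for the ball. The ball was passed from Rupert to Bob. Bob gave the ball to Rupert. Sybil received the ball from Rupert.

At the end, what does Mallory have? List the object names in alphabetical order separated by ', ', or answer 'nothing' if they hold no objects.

Answer: nothing

Derivation:
Tracking all object holders:
Start: phone:Rupert, ball:Dave
Event 1 (give ball: Dave -> Sybil). State: phone:Rupert, ball:Sybil
Event 2 (give phone: Rupert -> Dave). State: phone:Dave, ball:Sybil
Event 3 (give ball: Sybil -> Rupert). State: phone:Dave, ball:Rupert
Event 4 (give phone: Dave -> Bob). State: phone:Bob, ball:Rupert
Event 5 (swap ball<->phone: now ball:Bob, phone:Rupert). State: phone:Rupert, ball:Bob
Event 6 (give ball: Bob -> Rupert). State: phone:Rupert, ball:Rupert
Event 7 (give phone: Rupert -> Bob). State: phone:Bob, ball:Rupert
Event 8 (give phone: Bob -> Rupert). State: phone:Rupert, ball:Rupert
Event 9 (give phone: Rupert -> Bob). State: phone:Bob, ball:Rupert
Event 10 (swap phone<->ball: now phone:Rupert, ball:Bob). State: phone:Rupert, ball:Bob
Event 11 (swap phone<->ball: now phone:Bob, ball:Rupert). State: phone:Bob, ball:Rupert
Event 12 (give ball: Rupert -> Bob). State: phone:Bob, ball:Bob
Event 13 (give ball: Bob -> Rupert). State: phone:Bob, ball:Rupert
Event 14 (give ball: Rupert -> Sybil). State: phone:Bob, ball:Sybil

Final state: phone:Bob, ball:Sybil
Mallory holds: (nothing).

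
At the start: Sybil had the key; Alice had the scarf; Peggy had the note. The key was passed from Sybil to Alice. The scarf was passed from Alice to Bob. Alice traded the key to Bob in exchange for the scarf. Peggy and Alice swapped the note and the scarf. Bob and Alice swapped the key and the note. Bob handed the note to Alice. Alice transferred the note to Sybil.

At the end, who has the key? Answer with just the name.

Answer: Alice

Derivation:
Tracking all object holders:
Start: key:Sybil, scarf:Alice, note:Peggy
Event 1 (give key: Sybil -> Alice). State: key:Alice, scarf:Alice, note:Peggy
Event 2 (give scarf: Alice -> Bob). State: key:Alice, scarf:Bob, note:Peggy
Event 3 (swap key<->scarf: now key:Bob, scarf:Alice). State: key:Bob, scarf:Alice, note:Peggy
Event 4 (swap note<->scarf: now note:Alice, scarf:Peggy). State: key:Bob, scarf:Peggy, note:Alice
Event 5 (swap key<->note: now key:Alice, note:Bob). State: key:Alice, scarf:Peggy, note:Bob
Event 6 (give note: Bob -> Alice). State: key:Alice, scarf:Peggy, note:Alice
Event 7 (give note: Alice -> Sybil). State: key:Alice, scarf:Peggy, note:Sybil

Final state: key:Alice, scarf:Peggy, note:Sybil
The key is held by Alice.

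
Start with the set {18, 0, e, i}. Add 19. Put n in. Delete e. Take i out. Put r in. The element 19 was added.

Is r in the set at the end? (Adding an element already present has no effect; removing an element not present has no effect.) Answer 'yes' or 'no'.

Tracking the set through each operation:
Start: {0, 18, e, i}
Event 1 (add 19): added. Set: {0, 18, 19, e, i}
Event 2 (add n): added. Set: {0, 18, 19, e, i, n}
Event 3 (remove e): removed. Set: {0, 18, 19, i, n}
Event 4 (remove i): removed. Set: {0, 18, 19, n}
Event 5 (add r): added. Set: {0, 18, 19, n, r}
Event 6 (add 19): already present, no change. Set: {0, 18, 19, n, r}

Final set: {0, 18, 19, n, r} (size 5)
r is in the final set.

Answer: yes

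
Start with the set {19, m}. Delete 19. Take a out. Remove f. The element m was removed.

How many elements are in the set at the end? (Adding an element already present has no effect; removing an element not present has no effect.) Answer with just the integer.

Answer: 0

Derivation:
Tracking the set through each operation:
Start: {19, m}
Event 1 (remove 19): removed. Set: {m}
Event 2 (remove a): not present, no change. Set: {m}
Event 3 (remove f): not present, no change. Set: {m}
Event 4 (remove m): removed. Set: {}

Final set: {} (size 0)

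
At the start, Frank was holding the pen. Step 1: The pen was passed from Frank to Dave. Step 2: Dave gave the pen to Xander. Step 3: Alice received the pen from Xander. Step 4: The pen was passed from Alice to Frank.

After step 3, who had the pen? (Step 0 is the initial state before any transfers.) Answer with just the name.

Answer: Alice

Derivation:
Tracking the pen holder through step 3:
After step 0 (start): Frank
After step 1: Dave
After step 2: Xander
After step 3: Alice

At step 3, the holder is Alice.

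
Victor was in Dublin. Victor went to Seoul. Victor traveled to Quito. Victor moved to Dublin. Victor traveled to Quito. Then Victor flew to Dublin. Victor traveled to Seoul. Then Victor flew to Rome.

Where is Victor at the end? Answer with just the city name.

Tracking Victor's location:
Start: Victor is in Dublin.
After move 1: Dublin -> Seoul. Victor is in Seoul.
After move 2: Seoul -> Quito. Victor is in Quito.
After move 3: Quito -> Dublin. Victor is in Dublin.
After move 4: Dublin -> Quito. Victor is in Quito.
After move 5: Quito -> Dublin. Victor is in Dublin.
After move 6: Dublin -> Seoul. Victor is in Seoul.
After move 7: Seoul -> Rome. Victor is in Rome.

Answer: Rome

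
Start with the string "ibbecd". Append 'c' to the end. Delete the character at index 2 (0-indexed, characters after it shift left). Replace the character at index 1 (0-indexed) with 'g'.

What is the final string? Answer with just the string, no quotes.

Answer: igecdc

Derivation:
Applying each edit step by step:
Start: "ibbecd"
Op 1 (append 'c'): "ibbecd" -> "ibbecdc"
Op 2 (delete idx 2 = 'b'): "ibbecdc" -> "ibecdc"
Op 3 (replace idx 1: 'b' -> 'g'): "ibecdc" -> "igecdc"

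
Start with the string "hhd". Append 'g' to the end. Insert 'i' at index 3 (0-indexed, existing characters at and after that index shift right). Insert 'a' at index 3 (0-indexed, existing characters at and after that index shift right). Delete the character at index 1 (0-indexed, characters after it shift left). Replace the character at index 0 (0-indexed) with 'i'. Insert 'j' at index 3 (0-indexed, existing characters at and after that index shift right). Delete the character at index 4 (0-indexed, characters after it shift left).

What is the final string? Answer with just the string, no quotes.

Answer: idajg

Derivation:
Applying each edit step by step:
Start: "hhd"
Op 1 (append 'g'): "hhd" -> "hhdg"
Op 2 (insert 'i' at idx 3): "hhdg" -> "hhdig"
Op 3 (insert 'a' at idx 3): "hhdig" -> "hhdaig"
Op 4 (delete idx 1 = 'h'): "hhdaig" -> "hdaig"
Op 5 (replace idx 0: 'h' -> 'i'): "hdaig" -> "idaig"
Op 6 (insert 'j' at idx 3): "idaig" -> "idajig"
Op 7 (delete idx 4 = 'i'): "idajig" -> "idajg"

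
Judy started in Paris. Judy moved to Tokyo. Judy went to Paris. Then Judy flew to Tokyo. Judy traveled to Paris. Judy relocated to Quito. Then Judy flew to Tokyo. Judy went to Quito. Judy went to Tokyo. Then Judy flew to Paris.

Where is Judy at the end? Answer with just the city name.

Answer: Paris

Derivation:
Tracking Judy's location:
Start: Judy is in Paris.
After move 1: Paris -> Tokyo. Judy is in Tokyo.
After move 2: Tokyo -> Paris. Judy is in Paris.
After move 3: Paris -> Tokyo. Judy is in Tokyo.
After move 4: Tokyo -> Paris. Judy is in Paris.
After move 5: Paris -> Quito. Judy is in Quito.
After move 6: Quito -> Tokyo. Judy is in Tokyo.
After move 7: Tokyo -> Quito. Judy is in Quito.
After move 8: Quito -> Tokyo. Judy is in Tokyo.
After move 9: Tokyo -> Paris. Judy is in Paris.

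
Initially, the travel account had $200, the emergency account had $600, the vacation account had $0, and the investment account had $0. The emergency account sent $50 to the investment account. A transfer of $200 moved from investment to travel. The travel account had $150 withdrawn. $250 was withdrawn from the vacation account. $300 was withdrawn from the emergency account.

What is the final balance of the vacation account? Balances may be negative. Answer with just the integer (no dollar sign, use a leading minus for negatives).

Tracking account balances step by step:
Start: travel=200, emergency=600, vacation=0, investment=0
Event 1 (transfer 50 emergency -> investment): emergency: 600 - 50 = 550, investment: 0 + 50 = 50. Balances: travel=200, emergency=550, vacation=0, investment=50
Event 2 (transfer 200 investment -> travel): investment: 50 - 200 = -150, travel: 200 + 200 = 400. Balances: travel=400, emergency=550, vacation=0, investment=-150
Event 3 (withdraw 150 from travel): travel: 400 - 150 = 250. Balances: travel=250, emergency=550, vacation=0, investment=-150
Event 4 (withdraw 250 from vacation): vacation: 0 - 250 = -250. Balances: travel=250, emergency=550, vacation=-250, investment=-150
Event 5 (withdraw 300 from emergency): emergency: 550 - 300 = 250. Balances: travel=250, emergency=250, vacation=-250, investment=-150

Final balance of vacation: -250

Answer: -250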